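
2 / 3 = 0.67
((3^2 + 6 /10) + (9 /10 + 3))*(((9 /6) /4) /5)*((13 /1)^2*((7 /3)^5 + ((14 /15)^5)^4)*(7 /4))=27306806215829347729572333283 /1313681671142578125000000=20786.47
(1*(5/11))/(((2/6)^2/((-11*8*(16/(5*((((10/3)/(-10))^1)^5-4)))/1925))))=279936/1873025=0.15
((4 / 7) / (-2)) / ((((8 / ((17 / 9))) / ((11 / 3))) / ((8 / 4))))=-187 / 378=-0.49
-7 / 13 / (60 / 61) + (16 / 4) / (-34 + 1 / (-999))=-17620789 / 26494260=-0.67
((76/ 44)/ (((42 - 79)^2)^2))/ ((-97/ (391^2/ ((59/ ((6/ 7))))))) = -17428434/ 825888402031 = -0.00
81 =81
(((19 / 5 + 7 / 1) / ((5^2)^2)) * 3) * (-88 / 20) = -3564 / 15625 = -0.23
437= 437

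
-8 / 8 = -1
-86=-86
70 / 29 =2.41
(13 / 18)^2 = 169 / 324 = 0.52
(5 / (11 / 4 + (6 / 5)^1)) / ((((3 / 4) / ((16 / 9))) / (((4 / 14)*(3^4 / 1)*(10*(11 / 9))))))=848.70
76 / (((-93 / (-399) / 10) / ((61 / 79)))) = 6165880 / 2449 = 2517.71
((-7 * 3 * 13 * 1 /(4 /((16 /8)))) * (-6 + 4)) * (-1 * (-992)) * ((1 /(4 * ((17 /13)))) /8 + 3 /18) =877331 /17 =51607.71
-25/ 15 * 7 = -35/ 3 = -11.67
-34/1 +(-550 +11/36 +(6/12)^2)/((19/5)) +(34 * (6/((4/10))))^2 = 44446561/171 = 259921.41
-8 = -8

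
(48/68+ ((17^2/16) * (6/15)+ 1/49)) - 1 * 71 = -2100783/33320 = -63.05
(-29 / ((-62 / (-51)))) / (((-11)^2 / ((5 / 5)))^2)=-1479 / 907742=-0.00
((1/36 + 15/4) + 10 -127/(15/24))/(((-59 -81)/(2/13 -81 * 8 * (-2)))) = 1436294/819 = 1753.72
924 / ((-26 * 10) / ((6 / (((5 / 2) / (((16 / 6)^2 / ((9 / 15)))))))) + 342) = 19712 / 7101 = 2.78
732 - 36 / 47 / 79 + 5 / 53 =144066205 / 196789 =732.08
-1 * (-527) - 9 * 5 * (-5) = 752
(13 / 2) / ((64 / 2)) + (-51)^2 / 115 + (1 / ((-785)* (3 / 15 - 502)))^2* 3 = 26061769998099751 / 1142032443547840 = 22.82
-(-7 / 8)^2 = -49 / 64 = -0.77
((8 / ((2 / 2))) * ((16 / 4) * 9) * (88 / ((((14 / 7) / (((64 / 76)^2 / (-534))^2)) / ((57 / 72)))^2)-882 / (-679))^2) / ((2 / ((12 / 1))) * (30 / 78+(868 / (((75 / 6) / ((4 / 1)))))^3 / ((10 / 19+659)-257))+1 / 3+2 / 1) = 228402400885349640874886142789852187993388300000000 / 4171492499538544244418744999098872718847938225801703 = 0.05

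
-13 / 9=-1.44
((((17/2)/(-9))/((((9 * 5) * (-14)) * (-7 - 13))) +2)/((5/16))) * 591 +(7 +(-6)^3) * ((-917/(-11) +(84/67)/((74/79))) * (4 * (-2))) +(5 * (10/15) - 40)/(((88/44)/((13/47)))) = 400228316705188/2752619625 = 145399.06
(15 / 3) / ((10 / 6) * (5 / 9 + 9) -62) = -135 / 1244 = -0.11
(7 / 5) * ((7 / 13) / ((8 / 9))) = 441 / 520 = 0.85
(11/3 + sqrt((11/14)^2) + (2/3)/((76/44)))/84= 429/7448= 0.06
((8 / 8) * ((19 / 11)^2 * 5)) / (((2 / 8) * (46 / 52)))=187720 / 2783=67.45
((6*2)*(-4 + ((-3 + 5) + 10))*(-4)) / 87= -128 / 29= -4.41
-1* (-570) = 570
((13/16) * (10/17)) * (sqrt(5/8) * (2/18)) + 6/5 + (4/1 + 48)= 53.24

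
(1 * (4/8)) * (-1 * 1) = -1/2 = -0.50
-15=-15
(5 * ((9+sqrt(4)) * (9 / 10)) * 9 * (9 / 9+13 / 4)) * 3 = 45441 / 8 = 5680.12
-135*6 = -810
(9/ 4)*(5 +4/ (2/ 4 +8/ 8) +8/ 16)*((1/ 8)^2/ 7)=21/ 512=0.04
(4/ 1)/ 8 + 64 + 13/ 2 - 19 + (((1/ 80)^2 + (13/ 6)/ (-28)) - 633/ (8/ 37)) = -386494379/ 134400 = -2875.70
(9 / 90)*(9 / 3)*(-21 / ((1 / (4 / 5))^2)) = -504 / 125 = -4.03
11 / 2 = 5.50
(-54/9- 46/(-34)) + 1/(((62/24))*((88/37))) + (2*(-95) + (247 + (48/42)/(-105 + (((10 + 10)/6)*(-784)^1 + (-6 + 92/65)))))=2263008428221/43092382102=52.52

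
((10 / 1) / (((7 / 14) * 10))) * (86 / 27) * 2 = 344 / 27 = 12.74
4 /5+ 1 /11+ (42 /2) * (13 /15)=210 /11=19.09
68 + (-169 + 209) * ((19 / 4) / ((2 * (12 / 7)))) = 1481 / 12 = 123.42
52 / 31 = 1.68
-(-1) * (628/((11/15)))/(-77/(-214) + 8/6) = 6047640/11957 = 505.78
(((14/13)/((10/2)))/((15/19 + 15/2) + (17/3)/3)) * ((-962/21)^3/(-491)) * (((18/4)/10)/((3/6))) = 7807045584/2093734475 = 3.73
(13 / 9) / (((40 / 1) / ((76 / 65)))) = 19 / 450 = 0.04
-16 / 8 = -2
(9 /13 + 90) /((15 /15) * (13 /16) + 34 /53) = 111088 /1781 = 62.37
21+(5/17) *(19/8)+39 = 8255/136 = 60.70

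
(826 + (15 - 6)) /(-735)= -1.14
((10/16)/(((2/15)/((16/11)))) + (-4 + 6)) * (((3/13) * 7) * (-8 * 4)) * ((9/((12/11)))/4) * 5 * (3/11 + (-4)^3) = 42838110/143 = 299567.20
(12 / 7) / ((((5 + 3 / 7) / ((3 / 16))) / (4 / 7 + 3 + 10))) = 45 / 56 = 0.80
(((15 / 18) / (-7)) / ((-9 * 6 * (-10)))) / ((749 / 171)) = -19 / 377496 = -0.00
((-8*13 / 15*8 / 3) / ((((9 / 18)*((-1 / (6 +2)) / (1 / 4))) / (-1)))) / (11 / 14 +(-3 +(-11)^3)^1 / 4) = 23296 / 104805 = 0.22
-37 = -37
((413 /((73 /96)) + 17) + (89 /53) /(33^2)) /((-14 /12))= -4719993820 /9831129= -480.11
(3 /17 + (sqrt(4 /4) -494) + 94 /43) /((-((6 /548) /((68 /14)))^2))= 610333044736 /6321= 96556406.38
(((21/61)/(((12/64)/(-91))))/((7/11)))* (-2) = 32032/61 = 525.11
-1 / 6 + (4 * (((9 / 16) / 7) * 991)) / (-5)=-26827 / 420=-63.87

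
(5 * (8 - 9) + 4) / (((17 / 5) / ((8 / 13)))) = -40 / 221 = -0.18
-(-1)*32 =32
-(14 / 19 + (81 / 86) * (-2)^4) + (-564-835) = -1155897 / 817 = -1414.81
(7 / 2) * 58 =203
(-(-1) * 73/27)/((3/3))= 73/27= 2.70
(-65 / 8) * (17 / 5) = -221 / 8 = -27.62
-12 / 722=-6 / 361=-0.02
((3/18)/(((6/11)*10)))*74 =407/180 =2.26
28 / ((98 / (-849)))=-1698 / 7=-242.57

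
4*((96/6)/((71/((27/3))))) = 576/71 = 8.11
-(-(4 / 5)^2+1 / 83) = 1303 / 2075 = 0.63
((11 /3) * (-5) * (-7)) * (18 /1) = 2310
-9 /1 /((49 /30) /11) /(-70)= 297 /343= 0.87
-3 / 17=-0.18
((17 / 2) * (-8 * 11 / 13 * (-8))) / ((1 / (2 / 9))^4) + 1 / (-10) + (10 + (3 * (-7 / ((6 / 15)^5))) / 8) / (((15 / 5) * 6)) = -2765065393 / 218350080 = -12.66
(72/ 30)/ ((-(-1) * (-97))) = -12/ 485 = -0.02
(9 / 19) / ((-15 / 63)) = -189 / 95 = -1.99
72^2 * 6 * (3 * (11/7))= 1026432/7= 146633.14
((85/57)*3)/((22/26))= 1105/209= 5.29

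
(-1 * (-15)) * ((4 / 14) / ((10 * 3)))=1 / 7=0.14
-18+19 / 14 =-233 / 14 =-16.64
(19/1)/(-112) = -19/112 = -0.17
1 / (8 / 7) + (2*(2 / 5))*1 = 67 / 40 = 1.68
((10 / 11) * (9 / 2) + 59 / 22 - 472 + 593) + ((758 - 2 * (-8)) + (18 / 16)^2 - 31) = 613915 / 704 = 872.04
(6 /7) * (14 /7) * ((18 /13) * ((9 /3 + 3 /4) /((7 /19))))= 15390 /637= 24.16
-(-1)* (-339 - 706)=-1045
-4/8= -1/2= -0.50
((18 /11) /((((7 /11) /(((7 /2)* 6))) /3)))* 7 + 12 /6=1136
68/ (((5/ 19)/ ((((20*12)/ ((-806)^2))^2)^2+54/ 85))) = 164.16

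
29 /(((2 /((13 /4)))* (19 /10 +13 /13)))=65 /4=16.25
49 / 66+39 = 2623 / 66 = 39.74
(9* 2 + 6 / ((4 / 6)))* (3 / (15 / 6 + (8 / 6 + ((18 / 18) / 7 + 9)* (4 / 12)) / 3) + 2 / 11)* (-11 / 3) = -46404 / 499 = -92.99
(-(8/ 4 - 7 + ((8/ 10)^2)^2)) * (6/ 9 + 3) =16.83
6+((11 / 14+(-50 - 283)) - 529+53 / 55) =-657773 / 770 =-854.25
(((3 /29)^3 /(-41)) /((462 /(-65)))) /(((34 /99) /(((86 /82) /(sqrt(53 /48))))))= 226395*sqrt(159) /258573812063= 0.00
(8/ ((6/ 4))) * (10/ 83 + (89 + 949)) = 1378624/ 249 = 5536.64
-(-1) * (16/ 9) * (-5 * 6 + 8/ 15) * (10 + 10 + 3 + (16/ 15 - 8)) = -1704352/ 2025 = -841.66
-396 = -396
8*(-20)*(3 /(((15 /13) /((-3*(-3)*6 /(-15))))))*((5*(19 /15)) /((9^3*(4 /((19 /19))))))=3952 /1215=3.25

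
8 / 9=0.89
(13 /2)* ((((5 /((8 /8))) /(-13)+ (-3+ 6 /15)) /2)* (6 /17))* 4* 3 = -3492 /85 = -41.08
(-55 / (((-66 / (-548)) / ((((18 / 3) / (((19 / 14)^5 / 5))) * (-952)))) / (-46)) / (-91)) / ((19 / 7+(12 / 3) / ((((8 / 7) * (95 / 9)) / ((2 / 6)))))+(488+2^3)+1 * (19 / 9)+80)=29040095153664000 / 11780945289919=2465.01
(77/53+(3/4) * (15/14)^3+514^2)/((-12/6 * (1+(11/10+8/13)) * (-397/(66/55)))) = 5993972106135/40761971824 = 147.05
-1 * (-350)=350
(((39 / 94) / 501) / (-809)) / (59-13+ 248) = -0.00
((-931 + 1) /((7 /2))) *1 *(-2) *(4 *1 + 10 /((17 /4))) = 401760 /119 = 3376.13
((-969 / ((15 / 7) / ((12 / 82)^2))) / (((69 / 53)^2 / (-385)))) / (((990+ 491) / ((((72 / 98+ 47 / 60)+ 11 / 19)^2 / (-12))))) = -4287595698067 / 7877423005200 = -0.54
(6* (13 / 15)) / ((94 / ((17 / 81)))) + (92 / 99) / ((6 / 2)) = 67291 / 209385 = 0.32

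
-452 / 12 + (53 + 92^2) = 25438 / 3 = 8479.33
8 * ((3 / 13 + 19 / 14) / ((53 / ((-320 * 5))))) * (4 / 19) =-7398400 / 91637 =-80.74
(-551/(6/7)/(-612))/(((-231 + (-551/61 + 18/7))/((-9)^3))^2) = 9.90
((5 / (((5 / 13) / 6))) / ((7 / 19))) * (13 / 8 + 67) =406809 / 28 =14528.89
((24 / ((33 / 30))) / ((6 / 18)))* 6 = 392.73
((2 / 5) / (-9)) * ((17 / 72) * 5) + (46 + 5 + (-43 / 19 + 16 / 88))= 3309023 / 67716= 48.87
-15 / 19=-0.79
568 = 568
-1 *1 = -1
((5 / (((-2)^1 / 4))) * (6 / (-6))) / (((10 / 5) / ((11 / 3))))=55 / 3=18.33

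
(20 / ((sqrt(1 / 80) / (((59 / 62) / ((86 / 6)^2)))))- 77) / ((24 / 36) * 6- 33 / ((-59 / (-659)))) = 649 / 3073- 1253160 * sqrt(5) / 1232989009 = 0.21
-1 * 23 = -23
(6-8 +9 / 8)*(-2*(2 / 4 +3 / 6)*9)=63 / 4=15.75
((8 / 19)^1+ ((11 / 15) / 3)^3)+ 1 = 2485664 / 1731375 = 1.44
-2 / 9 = -0.22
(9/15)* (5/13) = 3/13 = 0.23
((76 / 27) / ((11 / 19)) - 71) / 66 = -19643 / 19602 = -1.00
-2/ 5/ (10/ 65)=-13/ 5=-2.60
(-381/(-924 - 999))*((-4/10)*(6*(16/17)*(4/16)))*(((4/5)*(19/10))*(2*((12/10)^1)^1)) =-2779776/6810625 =-0.41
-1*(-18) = 18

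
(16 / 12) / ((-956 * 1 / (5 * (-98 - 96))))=970 / 717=1.35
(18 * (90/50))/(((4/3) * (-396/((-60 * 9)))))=729/22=33.14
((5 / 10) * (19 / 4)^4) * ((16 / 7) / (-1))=-130321 / 224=-581.79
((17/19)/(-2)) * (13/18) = -221/684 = -0.32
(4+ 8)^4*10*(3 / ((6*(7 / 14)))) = 207360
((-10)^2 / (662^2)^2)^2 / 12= 625 / 27664649924304580577472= 0.00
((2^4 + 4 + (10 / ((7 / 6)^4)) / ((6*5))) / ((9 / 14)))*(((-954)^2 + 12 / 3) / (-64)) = -1378035445 / 3087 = -446399.56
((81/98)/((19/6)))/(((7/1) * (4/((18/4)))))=2187/52136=0.04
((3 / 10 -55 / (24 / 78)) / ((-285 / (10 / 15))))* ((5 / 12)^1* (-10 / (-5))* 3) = 3569 / 3420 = 1.04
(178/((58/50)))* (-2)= -8900/29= -306.90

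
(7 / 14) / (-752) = -1 / 1504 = -0.00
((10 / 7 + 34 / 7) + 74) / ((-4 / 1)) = -281 / 14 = -20.07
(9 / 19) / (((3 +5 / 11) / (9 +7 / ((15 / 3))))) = 2574 / 1805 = 1.43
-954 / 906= -159 / 151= -1.05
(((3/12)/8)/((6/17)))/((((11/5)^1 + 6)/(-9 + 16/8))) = -595/7872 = -0.08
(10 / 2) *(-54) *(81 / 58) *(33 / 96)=-120285 / 928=-129.62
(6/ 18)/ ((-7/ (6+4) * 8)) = -5/ 84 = -0.06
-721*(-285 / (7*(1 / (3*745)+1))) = 65608425 / 2236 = 29341.87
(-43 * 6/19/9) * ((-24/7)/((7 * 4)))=172/931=0.18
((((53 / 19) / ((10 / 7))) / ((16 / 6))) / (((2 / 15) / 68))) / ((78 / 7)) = 33.51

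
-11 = -11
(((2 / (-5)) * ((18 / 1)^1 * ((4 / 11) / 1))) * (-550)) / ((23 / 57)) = 3568.70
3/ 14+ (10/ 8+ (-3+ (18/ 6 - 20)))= -519/ 28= -18.54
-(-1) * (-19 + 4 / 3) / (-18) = 53 / 54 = 0.98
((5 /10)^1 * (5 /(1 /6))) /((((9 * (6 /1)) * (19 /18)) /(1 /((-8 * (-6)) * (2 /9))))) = 15 /608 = 0.02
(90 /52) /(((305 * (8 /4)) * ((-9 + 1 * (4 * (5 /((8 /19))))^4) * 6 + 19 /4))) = 18 /193770724433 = 0.00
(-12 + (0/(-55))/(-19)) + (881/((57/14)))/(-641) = -450778/36537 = -12.34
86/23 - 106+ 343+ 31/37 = 205582/851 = 241.58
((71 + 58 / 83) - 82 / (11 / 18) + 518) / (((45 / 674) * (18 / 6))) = 93435946 / 41085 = 2274.21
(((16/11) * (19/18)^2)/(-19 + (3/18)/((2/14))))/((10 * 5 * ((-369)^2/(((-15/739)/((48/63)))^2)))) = -0.00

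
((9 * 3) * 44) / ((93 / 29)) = 11484 / 31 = 370.45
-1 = -1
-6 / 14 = -3 / 7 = -0.43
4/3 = 1.33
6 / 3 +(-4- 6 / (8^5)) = -32771 / 16384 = -2.00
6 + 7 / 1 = 13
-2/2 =-1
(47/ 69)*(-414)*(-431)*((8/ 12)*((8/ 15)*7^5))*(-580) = -1263785289088/ 3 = -421261763029.33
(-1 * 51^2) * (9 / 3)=-7803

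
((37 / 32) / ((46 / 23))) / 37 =1 / 64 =0.02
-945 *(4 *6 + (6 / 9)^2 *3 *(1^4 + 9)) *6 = -211680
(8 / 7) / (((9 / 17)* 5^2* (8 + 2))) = 68 / 7875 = 0.01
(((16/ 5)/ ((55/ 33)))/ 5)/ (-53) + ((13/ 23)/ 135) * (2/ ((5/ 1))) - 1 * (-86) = 353791832/ 4114125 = 85.99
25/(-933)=-25/933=-0.03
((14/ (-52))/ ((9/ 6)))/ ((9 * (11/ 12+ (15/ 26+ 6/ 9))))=-28/ 3033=-0.01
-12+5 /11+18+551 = 6132 /11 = 557.45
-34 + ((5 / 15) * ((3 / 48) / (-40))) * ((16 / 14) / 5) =-285601 / 8400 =-34.00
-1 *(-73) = 73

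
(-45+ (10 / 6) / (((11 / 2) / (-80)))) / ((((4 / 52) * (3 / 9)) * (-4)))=29705 / 44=675.11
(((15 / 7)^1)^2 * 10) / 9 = 250 / 49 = 5.10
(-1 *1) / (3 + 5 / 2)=-2 / 11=-0.18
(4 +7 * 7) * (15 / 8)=795 / 8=99.38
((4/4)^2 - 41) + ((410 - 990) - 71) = -691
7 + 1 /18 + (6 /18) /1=133 /18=7.39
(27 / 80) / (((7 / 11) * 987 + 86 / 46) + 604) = 759 / 2775040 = 0.00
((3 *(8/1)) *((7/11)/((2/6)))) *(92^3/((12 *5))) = 32704896/55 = 594634.47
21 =21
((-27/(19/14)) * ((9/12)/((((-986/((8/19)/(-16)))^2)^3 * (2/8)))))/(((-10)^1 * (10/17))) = 567/154610061621182297574130278400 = 0.00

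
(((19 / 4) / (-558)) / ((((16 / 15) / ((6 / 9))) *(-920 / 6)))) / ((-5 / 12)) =-19 / 228160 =-0.00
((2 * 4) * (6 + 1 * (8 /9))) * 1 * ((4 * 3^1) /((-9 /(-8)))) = 15872 /27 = 587.85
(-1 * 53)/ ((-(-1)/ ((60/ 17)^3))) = -11448000/ 4913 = -2330.14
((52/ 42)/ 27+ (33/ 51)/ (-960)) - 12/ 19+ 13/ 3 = 219589619/ 58605120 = 3.75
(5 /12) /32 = 5 /384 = 0.01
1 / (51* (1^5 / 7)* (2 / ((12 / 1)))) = 14 / 17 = 0.82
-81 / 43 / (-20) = 81 / 860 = 0.09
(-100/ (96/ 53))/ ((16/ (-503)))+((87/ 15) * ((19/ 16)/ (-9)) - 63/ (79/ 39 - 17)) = 731237381/ 420480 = 1739.05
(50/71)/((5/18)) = 2.54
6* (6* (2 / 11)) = 72 / 11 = 6.55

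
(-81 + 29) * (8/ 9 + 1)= -884/ 9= -98.22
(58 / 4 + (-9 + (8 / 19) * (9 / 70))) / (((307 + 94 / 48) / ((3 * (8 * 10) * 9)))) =38294208 / 986195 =38.83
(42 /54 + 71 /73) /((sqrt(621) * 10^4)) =sqrt(69) /1182600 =0.00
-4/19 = -0.21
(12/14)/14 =0.06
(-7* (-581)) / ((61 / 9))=36603 / 61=600.05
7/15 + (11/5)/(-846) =0.46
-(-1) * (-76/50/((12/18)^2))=-171/50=-3.42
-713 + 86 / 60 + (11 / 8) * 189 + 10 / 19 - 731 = -2695337 / 2280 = -1182.17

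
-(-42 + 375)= -333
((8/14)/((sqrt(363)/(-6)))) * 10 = -80 * sqrt(3)/77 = -1.80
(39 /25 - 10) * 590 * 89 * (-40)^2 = -709095040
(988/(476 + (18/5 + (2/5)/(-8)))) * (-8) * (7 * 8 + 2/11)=-32564480/35167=-926.00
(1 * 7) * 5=35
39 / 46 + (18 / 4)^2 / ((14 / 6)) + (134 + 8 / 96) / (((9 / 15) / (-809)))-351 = -524916193 / 2898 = -181130.50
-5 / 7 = -0.71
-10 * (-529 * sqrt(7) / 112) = 2645 * sqrt(7) / 56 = 124.96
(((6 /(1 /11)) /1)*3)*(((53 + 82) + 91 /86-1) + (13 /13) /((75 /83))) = 28982679 /1075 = 26960.63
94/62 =47/31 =1.52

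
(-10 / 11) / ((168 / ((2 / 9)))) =-5 / 4158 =-0.00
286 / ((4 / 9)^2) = 11583 / 8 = 1447.88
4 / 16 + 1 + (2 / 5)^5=15753 / 12500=1.26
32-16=16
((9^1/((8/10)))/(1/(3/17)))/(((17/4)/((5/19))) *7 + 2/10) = 45/2567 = 0.02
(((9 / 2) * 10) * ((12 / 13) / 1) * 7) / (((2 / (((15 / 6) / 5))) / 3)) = 2835 / 13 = 218.08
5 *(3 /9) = 5 /3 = 1.67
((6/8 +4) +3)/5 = 1.55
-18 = -18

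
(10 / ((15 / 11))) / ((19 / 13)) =286 / 57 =5.02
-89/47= -1.89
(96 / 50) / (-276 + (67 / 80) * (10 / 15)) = -1152 / 165265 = -0.01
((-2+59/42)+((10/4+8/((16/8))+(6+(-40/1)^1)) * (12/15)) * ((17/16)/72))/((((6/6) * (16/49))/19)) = -493297/9216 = -53.53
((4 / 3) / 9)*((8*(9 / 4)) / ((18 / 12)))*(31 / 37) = 496 / 333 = 1.49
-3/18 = -1/6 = -0.17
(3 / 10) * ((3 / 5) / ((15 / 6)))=9 / 125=0.07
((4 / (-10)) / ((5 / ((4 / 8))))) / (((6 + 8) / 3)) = -3 / 350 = -0.01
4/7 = 0.57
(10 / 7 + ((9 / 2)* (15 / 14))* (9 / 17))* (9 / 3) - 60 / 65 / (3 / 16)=7.02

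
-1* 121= -121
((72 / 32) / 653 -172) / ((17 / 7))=-70.82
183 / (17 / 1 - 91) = -183 / 74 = -2.47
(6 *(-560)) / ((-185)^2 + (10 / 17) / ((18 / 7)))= -25704 / 261823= -0.10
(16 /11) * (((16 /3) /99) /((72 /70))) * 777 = 580160 /9801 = 59.19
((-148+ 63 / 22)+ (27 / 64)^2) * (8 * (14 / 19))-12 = -866.49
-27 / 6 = -9 / 2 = -4.50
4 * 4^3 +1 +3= 260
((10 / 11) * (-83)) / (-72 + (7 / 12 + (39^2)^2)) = -1992 / 61072957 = -0.00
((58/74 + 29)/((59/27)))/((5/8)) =238032/10915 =21.81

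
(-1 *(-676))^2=456976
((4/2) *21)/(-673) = -42/673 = -0.06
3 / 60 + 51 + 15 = 1321 / 20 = 66.05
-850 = -850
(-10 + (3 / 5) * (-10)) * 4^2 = -256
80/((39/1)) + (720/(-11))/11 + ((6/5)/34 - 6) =-3956533/401115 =-9.86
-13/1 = -13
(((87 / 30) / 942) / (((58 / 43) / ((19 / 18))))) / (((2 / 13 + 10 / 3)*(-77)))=-10621 / 1183754880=-0.00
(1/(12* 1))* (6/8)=1/16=0.06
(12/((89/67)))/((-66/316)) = -42344/979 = -43.25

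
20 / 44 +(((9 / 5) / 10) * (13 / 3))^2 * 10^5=669245 / 11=60840.45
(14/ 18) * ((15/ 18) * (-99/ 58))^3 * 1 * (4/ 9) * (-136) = 19798625/ 146334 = 135.30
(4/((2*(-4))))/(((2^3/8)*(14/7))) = -1/4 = -0.25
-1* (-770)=770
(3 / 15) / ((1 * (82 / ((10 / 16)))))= 1 / 656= 0.00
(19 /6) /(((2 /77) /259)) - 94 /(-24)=94741 /3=31580.33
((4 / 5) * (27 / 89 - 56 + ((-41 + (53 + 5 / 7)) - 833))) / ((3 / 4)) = -8731792 / 9345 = -934.38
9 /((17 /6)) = 54 /17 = 3.18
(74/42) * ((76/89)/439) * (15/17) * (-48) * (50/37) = -912000/4649449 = -0.20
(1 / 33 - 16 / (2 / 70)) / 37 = -18479 / 1221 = -15.13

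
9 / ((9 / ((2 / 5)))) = 0.40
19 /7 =2.71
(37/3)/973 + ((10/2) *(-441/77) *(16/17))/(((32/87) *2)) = -79967519/2183412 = -36.63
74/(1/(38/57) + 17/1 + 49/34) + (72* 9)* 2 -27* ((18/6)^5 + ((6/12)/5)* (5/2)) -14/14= -7144817/1356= -5269.04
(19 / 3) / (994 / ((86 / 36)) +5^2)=817 / 56901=0.01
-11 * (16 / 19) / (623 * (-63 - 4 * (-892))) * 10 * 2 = -704 / 8297737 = -0.00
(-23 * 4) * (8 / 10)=-368 / 5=-73.60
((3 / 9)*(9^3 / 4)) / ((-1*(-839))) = 243 / 3356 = 0.07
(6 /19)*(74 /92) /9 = 37 /1311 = 0.03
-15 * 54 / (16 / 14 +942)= -2835 / 3301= -0.86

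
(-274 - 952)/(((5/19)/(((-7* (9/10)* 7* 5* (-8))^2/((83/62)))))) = -4493998490688/415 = -10828912025.75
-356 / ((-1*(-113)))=-356 / 113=-3.15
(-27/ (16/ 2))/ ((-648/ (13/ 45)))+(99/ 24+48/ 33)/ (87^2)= 179183/ 79928640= 0.00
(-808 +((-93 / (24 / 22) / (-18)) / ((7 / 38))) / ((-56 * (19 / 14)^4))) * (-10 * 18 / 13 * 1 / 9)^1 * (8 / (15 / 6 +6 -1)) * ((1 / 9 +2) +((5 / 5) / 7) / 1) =2989.15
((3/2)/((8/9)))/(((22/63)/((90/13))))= 76545/2288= 33.45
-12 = -12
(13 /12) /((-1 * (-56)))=13 /672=0.02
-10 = -10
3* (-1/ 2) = -3/ 2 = -1.50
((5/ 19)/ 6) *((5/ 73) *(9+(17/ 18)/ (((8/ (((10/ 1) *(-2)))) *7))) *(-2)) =-54575/ 1048572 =-0.05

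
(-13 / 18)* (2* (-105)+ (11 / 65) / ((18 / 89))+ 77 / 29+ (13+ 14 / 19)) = 124273831 / 892620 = 139.22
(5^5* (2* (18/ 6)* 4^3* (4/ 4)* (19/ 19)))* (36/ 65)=8640000/ 13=664615.38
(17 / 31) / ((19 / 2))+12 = 7102 / 589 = 12.06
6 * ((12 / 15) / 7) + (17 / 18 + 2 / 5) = 1279 / 630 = 2.03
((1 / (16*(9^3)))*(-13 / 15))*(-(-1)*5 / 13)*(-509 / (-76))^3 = -131872229 / 15360648192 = -0.01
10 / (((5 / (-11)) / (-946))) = 20812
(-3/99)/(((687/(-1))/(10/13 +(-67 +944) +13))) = 3860/98241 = 0.04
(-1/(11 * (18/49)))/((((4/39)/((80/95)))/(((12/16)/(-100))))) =637/41800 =0.02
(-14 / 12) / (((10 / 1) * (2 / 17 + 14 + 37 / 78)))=-1547 / 193490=-0.01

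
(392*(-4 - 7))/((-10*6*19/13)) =14014/285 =49.17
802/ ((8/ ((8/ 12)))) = 401/ 6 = 66.83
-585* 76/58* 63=-1400490/29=-48292.76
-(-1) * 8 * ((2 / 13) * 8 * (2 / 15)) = 256 / 195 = 1.31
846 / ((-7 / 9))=-7614 / 7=-1087.71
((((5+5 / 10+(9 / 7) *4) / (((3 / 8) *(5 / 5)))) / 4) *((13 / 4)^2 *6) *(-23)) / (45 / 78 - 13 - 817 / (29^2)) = 6331989079 / 8200780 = 772.12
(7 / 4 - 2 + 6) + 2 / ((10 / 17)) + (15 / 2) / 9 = 599 / 60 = 9.98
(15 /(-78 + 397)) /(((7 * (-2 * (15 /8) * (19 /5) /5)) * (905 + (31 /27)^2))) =-36450 /14015886731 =-0.00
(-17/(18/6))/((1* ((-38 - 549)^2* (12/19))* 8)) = -323/99235872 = -0.00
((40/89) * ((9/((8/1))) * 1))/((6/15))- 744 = -132207/178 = -742.74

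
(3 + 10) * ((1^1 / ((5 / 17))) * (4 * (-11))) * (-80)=155584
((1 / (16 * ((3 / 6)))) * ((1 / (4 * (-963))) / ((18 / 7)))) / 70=-1 / 5546880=-0.00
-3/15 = -1/5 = -0.20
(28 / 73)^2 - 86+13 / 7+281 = 7348850 / 37303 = 197.00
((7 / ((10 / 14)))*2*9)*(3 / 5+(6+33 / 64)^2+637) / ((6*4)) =2047341471 / 409600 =4998.39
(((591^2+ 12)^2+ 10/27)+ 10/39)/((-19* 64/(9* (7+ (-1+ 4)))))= -214119827736095/23712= -9030019725.71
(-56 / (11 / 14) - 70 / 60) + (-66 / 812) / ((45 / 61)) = -72.55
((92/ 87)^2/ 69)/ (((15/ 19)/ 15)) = 6992/ 22707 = 0.31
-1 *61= -61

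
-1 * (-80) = 80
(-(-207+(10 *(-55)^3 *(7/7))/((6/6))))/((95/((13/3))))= 21631441/285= 75899.79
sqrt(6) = 2.45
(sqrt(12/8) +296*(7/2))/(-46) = -518/23 - sqrt(6)/92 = -22.55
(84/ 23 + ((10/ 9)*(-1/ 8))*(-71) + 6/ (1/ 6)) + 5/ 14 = 49.87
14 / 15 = 0.93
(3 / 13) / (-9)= -1 / 39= -0.03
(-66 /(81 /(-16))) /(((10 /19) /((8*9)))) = 26752 /15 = 1783.47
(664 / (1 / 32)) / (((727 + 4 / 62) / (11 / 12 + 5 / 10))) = 2799424 / 67617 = 41.40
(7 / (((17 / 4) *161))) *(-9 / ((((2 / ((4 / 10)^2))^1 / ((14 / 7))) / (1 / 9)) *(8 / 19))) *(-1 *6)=228 / 9775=0.02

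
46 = 46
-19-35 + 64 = 10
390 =390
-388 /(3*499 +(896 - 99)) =-194 /1147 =-0.17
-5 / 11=-0.45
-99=-99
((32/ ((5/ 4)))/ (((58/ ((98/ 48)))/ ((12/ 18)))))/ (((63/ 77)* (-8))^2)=5929/ 422820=0.01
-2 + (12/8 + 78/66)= 15/22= 0.68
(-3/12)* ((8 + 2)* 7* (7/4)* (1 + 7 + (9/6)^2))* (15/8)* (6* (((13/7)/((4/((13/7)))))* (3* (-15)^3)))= 15785128125/512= 30830328.37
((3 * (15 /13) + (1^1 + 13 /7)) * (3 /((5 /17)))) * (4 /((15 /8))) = 12512 /91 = 137.49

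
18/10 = 1.80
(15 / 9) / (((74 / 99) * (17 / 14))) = 1155 / 629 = 1.84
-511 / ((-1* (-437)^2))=511 / 190969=0.00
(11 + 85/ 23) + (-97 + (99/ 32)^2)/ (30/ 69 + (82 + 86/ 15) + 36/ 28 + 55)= 115770470657/ 8216256512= 14.09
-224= -224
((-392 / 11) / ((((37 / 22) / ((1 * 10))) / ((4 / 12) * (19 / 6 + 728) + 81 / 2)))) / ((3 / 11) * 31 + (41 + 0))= -6893810 / 5661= -1217.77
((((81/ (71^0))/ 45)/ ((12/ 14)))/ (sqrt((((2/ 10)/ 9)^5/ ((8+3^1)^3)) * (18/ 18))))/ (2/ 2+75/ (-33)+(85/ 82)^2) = -128142630 * sqrt(55)/ 181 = -5250448.50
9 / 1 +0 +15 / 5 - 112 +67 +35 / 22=-691 / 22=-31.41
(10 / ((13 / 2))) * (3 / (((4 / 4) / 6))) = 360 / 13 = 27.69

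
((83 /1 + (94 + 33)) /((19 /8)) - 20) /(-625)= -52 /475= -0.11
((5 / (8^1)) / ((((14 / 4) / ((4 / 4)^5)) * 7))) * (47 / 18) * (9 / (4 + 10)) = 235 / 5488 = 0.04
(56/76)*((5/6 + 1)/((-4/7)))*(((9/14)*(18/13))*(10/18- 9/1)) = 231/13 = 17.77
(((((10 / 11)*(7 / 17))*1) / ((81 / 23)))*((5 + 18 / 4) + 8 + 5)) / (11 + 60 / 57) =76475 / 385407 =0.20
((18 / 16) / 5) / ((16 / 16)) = 9 / 40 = 0.22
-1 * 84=-84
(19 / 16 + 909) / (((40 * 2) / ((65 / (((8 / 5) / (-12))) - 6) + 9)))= -14111547 / 2560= -5512.32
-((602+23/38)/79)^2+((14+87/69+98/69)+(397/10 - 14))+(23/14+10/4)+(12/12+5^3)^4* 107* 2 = 1173909087556352952247/21763989660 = 53938138452.34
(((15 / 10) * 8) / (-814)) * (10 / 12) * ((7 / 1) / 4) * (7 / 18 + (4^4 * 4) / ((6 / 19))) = -2043125 / 29304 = -69.72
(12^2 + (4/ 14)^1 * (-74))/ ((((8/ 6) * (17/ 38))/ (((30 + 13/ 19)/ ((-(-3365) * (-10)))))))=-75207/ 400435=-0.19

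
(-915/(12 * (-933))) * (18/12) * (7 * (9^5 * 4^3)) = 1008556920/311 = 3242948.30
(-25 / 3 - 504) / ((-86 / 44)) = 33814 / 129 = 262.12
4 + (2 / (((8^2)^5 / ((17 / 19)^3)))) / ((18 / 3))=88377542054705 / 22094385512448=4.00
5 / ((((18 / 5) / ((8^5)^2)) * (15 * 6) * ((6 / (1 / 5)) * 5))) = 134217728 / 1215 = 110467.27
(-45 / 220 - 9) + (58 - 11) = 1663 / 44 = 37.80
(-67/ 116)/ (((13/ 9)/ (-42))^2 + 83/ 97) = -232150779/ 344397185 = -0.67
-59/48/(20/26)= -767/480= -1.60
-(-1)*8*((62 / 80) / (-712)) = -31 / 3560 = -0.01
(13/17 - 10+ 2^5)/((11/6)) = 2322/187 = 12.42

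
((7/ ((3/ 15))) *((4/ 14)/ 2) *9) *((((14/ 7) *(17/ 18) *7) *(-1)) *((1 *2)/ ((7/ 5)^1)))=-850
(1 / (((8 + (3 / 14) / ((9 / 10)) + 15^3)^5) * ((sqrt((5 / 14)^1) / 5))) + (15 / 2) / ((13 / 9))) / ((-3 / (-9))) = 15.58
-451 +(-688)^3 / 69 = -325691791 / 69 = -4720170.88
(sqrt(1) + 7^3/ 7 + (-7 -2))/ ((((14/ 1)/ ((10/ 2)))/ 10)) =1025/ 7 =146.43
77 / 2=38.50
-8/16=-1/2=-0.50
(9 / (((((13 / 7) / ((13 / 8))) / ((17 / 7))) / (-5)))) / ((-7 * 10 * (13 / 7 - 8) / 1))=-153 / 688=-0.22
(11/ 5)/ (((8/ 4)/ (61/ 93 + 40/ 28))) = 2.29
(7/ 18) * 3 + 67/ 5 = 14.57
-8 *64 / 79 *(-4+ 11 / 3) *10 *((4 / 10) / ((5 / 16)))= 32768 / 1185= 27.65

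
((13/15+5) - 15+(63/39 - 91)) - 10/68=-654149/6630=-98.67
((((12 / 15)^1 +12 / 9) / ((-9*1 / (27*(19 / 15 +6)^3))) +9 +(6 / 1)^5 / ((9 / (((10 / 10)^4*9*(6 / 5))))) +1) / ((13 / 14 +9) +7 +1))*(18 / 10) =1626685508 / 2353125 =691.29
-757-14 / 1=-771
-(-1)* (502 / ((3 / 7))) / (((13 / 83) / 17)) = 4958254 / 39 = 127134.72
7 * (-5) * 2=-70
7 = 7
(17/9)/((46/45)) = 85/46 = 1.85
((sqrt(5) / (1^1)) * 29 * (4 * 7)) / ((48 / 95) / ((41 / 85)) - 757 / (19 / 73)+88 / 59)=-0.62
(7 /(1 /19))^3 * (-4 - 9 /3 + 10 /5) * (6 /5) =-14115822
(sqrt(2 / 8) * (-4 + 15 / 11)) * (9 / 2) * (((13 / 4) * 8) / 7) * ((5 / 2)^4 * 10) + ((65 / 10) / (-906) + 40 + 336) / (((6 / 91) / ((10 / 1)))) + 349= 81651921497 / 1674288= 48768.15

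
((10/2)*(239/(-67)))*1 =-1195/67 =-17.84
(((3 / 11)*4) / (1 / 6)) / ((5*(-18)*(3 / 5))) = -4 / 33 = -0.12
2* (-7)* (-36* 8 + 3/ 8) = 16107/ 4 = 4026.75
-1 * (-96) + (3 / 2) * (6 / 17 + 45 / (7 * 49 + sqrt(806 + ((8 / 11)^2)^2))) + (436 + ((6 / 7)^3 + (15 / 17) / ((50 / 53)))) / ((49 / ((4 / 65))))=30905478400544054081 / 317705605927432450 - 49005 * sqrt(1311638) / 3421388534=97.26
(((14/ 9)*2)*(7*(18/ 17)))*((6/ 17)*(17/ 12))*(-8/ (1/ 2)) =-3136/ 17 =-184.47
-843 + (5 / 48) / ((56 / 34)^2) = -842.96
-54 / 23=-2.35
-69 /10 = -6.90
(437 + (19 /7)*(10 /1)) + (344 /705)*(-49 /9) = 20496913 /44415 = 461.49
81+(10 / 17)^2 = 23509 / 289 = 81.35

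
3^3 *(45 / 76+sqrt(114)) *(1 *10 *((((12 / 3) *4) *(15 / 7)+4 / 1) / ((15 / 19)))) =54270 / 7+91656 *sqrt(114) / 7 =147555.47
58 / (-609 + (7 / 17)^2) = -8381 / 87976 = -0.10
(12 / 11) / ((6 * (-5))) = -0.04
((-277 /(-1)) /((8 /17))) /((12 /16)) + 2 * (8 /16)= 4715 /6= 785.83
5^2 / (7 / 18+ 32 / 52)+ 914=938.89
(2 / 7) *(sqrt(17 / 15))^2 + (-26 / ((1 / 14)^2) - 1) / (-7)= 10927 / 15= 728.47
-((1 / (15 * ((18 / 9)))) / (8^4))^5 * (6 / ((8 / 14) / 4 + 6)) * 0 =0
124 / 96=31 / 24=1.29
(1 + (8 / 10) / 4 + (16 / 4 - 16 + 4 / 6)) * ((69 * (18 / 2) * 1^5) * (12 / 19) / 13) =-305.72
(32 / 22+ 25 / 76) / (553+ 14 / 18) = 1917 / 595232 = 0.00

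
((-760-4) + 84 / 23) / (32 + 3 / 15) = -87440 / 3703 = -23.61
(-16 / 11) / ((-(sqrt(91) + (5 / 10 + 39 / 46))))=-5704 / 259479 + 4232 * sqrt(91) / 259479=0.13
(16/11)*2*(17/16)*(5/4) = 85/22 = 3.86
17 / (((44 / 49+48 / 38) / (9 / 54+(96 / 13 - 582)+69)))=-623979475 / 156936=-3976.01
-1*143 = -143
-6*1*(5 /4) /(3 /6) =-15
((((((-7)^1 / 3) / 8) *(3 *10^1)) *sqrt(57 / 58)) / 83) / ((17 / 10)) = -175 *sqrt(3306) / 163676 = -0.06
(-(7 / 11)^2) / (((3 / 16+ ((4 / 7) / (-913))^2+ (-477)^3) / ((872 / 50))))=115386451264 / 1773179749399176725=0.00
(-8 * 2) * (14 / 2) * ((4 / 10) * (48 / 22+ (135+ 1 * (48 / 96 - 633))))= 1220464 / 55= 22190.25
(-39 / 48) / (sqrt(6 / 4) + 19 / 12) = -741 / 580 + 117 * sqrt(6) / 290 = -0.29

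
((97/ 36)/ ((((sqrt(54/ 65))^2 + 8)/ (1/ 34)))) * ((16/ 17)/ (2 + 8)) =1261/ 1492974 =0.00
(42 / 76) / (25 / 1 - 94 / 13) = 13 / 418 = 0.03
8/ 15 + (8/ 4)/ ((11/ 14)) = 508/ 165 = 3.08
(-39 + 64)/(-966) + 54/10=25957/4830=5.37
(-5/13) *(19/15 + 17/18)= -199/234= -0.85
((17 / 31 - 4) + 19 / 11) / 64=-147 / 5456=-0.03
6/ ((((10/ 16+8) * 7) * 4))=4/ 161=0.02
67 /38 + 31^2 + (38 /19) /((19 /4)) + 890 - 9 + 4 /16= 1844.43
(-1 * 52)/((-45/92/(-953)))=-4559152/45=-101314.49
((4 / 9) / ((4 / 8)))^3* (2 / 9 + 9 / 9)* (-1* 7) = -39424 / 6561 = -6.01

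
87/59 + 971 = 57376/59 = 972.47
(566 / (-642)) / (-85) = 283 / 27285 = 0.01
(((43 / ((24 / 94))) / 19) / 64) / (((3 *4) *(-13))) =-0.00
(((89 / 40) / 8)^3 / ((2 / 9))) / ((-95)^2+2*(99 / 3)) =6344721 / 595787776000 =0.00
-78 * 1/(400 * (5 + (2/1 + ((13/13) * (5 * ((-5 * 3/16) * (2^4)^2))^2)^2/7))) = -273/414720000009800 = -0.00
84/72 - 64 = -377/6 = -62.83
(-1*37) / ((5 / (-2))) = 74 / 5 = 14.80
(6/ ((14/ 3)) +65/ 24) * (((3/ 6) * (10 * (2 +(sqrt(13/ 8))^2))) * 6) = 97295/ 224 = 434.35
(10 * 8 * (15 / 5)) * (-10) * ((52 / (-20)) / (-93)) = -2080 / 31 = -67.10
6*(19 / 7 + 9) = 492 / 7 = 70.29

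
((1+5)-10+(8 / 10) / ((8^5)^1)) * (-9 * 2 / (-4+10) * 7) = 3440619 / 40960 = 84.00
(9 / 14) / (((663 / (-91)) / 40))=-60 / 17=-3.53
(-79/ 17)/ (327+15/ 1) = -79/ 5814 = -0.01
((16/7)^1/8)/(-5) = -0.06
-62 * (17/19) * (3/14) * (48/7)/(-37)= 75888/34447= 2.20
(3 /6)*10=5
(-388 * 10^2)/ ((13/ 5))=-194000/ 13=-14923.08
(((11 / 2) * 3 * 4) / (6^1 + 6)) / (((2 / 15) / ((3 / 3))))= 165 / 4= 41.25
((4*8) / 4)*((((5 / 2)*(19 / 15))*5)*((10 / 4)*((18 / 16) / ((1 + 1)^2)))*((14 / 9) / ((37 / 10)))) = 16625 / 444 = 37.44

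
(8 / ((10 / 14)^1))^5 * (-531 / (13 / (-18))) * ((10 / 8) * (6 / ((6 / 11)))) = 14475709366272 / 8125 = 1781625768.16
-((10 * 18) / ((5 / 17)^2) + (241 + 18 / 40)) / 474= -9289 / 1896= -4.90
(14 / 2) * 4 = 28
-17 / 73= -0.23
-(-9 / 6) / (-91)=-3 / 182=-0.02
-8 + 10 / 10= -7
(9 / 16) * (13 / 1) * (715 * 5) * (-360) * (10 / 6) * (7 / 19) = -219594375 / 38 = -5778799.34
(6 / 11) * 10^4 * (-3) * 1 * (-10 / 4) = 450000 / 11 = 40909.09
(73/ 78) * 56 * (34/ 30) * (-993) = -11501588/ 195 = -58982.50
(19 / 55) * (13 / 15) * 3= 247 / 275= 0.90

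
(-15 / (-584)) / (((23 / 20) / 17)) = 0.38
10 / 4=5 / 2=2.50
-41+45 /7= -242 /7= -34.57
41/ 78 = 0.53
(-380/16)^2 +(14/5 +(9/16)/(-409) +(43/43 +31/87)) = 101094407/177915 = 568.22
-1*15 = -15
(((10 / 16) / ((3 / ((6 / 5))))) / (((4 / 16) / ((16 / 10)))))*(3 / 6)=4 / 5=0.80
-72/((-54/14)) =56/3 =18.67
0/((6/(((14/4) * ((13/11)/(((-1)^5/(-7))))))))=0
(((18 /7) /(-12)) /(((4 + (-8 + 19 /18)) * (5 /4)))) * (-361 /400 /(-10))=9747 /1855000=0.01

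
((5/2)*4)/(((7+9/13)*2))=13/20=0.65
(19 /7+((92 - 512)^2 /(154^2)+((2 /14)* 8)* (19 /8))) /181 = 10898 /153307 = 0.07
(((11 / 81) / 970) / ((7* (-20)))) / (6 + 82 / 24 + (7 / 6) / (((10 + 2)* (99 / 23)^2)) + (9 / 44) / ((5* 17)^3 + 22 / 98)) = -60078949524 / 566048432495597275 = -0.00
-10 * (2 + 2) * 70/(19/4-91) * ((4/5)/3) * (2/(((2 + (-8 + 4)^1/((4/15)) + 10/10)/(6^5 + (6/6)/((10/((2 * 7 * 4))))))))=-11227.56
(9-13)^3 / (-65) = 64 / 65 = 0.98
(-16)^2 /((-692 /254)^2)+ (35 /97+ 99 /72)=841345019 /23224904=36.23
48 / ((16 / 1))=3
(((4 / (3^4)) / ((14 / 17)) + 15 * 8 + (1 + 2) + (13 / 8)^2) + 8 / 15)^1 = 22903883 / 181440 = 126.23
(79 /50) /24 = 79 /1200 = 0.07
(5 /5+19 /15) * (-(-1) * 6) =13.60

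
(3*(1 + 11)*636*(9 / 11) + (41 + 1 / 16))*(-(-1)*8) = 3304251 / 22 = 150193.23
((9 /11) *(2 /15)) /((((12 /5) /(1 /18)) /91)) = 91 /396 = 0.23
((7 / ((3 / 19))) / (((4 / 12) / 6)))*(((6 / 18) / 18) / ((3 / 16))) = 2128 / 27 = 78.81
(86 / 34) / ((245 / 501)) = 21543 / 4165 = 5.17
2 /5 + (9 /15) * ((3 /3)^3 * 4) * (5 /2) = 32 /5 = 6.40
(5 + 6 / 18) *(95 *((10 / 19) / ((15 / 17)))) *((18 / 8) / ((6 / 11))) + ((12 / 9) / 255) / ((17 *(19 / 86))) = 308045444 / 247095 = 1246.67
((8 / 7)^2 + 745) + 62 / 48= 879175 / 1176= 747.60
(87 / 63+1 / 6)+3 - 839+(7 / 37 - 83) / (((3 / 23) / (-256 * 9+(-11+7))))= 758598175 / 518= 1464475.24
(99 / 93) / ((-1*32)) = -33 / 992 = -0.03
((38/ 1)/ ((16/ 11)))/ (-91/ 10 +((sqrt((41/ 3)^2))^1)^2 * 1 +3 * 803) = 9405/ 931204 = 0.01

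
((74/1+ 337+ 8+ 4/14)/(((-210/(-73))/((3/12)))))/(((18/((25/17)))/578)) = 18211675/10584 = 1720.68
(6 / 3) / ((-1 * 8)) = -1 / 4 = -0.25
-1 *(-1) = 1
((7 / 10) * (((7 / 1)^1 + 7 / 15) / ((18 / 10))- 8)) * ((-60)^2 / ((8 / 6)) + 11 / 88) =-1965691 / 270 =-7280.34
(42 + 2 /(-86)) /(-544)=-1805 /23392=-0.08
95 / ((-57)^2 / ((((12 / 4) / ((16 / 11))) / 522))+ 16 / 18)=9405 / 81407032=0.00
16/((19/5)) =4.21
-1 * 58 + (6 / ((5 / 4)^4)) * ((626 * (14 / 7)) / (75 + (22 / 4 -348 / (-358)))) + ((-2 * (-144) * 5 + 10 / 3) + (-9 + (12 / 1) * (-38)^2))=1024970298703 / 54688125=18742.10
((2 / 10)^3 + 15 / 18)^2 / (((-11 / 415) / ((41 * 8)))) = -2709883766 / 309375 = -8759.22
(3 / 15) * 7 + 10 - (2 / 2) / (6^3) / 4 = 49243 / 4320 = 11.40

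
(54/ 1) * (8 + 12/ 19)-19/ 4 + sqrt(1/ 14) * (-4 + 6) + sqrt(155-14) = sqrt(14)/ 7 + sqrt(141) + 35063/ 76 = 473.76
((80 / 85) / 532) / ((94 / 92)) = 184 / 106267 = 0.00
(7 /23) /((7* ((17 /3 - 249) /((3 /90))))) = -1 /167900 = -0.00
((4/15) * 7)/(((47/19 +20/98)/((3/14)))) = 1862/12465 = 0.15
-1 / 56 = -0.02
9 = 9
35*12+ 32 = 452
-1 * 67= -67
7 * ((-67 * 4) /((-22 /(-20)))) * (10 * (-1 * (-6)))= -1125600 /11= -102327.27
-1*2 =-2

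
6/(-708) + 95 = 11209/118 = 94.99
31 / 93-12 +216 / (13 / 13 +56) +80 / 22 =-2659 / 627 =-4.24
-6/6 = -1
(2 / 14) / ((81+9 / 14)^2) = 28 / 1306449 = 0.00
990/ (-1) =-990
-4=-4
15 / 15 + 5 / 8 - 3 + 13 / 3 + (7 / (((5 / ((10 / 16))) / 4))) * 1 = 155 / 24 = 6.46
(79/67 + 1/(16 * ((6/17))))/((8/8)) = 8723/6432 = 1.36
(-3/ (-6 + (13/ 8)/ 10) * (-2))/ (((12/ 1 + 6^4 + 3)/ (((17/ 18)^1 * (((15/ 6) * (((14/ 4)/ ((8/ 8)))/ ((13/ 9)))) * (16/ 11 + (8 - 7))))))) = -321300/ 29183297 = -0.01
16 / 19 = 0.84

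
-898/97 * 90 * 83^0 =-80820/97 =-833.20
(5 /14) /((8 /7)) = 0.31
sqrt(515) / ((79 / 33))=33 * sqrt(515) / 79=9.48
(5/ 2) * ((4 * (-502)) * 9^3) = -3659580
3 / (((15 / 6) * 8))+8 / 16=13 / 20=0.65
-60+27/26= -58.96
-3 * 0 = 0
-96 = -96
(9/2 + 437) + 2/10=4417/10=441.70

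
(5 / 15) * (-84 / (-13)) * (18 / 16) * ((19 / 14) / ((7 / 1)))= 171 / 364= 0.47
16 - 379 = -363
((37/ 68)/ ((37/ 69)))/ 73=69/ 4964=0.01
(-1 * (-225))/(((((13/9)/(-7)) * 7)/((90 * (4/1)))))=-729000/13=-56076.92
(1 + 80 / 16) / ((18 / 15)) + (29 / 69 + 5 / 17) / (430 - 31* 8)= 534134 / 106743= 5.00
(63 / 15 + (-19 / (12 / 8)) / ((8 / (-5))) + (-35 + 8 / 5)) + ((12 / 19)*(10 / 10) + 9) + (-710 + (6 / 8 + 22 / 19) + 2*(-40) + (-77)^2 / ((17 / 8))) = 9643361 / 4845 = 1990.37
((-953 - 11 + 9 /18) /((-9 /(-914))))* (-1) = 880639 /9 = 97848.78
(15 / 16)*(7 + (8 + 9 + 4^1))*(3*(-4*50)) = -15750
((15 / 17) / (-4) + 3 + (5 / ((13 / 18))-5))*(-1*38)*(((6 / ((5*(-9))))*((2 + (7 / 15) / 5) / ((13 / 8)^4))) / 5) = 50791755776 / 35504893125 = 1.43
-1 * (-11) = 11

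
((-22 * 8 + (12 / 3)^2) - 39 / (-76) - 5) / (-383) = 12501 / 29108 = 0.43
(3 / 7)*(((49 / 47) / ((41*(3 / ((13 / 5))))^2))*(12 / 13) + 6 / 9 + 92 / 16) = 21728381 / 7900700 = 2.75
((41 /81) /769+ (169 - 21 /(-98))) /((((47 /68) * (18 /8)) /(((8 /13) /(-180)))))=-8027438896 /21579214293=-0.37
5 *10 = 50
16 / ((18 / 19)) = 152 / 9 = 16.89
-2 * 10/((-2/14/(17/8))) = 595/2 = 297.50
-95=-95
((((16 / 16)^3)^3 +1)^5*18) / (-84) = -48 / 7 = -6.86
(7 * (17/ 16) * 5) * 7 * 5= 20825/ 16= 1301.56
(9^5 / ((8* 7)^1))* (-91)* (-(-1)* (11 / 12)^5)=-508760109 / 8192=-62104.51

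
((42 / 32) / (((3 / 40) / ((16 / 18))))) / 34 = 70 / 153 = 0.46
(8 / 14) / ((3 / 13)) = 52 / 21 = 2.48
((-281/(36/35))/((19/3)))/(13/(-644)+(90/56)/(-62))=14024710/14991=935.54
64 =64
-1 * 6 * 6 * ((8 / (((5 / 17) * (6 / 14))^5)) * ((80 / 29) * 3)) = -12218130738688 / 163125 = -74900418.32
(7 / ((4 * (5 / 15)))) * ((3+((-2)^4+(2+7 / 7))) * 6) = 693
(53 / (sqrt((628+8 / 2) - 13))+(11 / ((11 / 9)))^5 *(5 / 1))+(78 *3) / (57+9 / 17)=53 *sqrt(619) / 619+48125598 / 163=295251.20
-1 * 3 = -3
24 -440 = -416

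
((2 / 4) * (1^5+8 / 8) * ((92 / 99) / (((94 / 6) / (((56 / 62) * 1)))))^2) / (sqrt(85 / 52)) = 13271552 * sqrt(1105) / 196501517685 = 0.00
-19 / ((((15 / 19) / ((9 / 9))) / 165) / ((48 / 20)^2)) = -571824 / 25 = -22872.96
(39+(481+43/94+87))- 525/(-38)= 554797/893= 621.27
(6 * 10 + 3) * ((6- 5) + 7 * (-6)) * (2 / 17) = -5166 / 17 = -303.88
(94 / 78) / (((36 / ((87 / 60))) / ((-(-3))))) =1363 / 9360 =0.15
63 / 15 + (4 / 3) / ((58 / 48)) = 769 / 145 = 5.30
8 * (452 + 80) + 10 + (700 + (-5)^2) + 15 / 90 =29947 / 6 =4991.17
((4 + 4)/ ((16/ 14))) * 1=7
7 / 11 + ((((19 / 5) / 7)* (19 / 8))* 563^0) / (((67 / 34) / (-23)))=-14.41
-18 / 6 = -3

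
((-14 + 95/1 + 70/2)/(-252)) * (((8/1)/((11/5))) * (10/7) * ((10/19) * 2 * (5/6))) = -580000/276507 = -2.10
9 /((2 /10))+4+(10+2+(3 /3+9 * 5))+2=109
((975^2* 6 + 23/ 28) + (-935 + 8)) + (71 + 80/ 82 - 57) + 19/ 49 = 45828015689/ 8036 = 5702839.18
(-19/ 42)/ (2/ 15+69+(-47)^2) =-95/ 478408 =-0.00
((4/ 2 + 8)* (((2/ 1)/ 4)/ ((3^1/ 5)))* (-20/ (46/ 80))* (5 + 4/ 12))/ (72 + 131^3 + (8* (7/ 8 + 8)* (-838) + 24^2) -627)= -0.00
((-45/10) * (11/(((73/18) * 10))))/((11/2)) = -81/365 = -0.22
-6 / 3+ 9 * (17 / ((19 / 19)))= 151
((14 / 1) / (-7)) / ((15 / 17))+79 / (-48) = -313 / 80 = -3.91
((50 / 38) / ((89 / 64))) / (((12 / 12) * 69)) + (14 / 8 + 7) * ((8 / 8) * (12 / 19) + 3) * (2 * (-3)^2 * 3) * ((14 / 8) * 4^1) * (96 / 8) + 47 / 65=1093162848563 / 7584135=144138.11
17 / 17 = 1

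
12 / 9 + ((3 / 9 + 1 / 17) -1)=37 / 51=0.73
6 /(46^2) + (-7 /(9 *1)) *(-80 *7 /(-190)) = -2.29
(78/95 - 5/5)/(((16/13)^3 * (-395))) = 37349/153702400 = 0.00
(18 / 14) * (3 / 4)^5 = 2187 / 7168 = 0.31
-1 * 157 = -157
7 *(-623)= -4361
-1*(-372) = 372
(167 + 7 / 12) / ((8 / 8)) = 2011 / 12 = 167.58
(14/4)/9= 7/18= 0.39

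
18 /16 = 9 /8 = 1.12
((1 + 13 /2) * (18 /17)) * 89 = 12015 /17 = 706.76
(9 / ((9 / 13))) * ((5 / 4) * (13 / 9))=845 / 36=23.47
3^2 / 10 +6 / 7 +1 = 193 / 70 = 2.76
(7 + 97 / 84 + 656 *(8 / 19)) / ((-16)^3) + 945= 944.93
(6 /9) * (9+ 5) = 28 /3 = 9.33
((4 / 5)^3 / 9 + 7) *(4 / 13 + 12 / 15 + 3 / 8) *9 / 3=2040323 / 65000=31.39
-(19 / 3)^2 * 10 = -3610 / 9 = -401.11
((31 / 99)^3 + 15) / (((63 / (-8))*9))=-16667744 / 78594219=-0.21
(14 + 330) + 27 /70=24107 /70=344.39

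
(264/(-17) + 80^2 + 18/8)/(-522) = -434297/35496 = -12.24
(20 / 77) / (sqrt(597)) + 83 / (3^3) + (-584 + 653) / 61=20*sqrt(597) / 45969 + 6926 / 1647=4.22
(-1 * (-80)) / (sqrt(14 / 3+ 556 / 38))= 8 * sqrt(627) / 11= 18.21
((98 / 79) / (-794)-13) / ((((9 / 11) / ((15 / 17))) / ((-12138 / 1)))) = 5337683120 / 31363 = 170190.45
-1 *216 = -216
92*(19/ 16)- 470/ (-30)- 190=-781/ 12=-65.08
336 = 336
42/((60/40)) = 28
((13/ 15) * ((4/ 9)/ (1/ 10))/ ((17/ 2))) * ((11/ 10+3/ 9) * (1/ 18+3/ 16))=3913/ 24786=0.16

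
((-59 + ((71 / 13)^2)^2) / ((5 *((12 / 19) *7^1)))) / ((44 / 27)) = 184420251 / 7997080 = 23.06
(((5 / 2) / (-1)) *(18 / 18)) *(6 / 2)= -15 / 2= -7.50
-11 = -11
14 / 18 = 7 / 9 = 0.78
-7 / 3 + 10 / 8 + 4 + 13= 191 / 12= 15.92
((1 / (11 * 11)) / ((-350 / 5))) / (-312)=1 / 2642640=0.00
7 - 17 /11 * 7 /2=35 /22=1.59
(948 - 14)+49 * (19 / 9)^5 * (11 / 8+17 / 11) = 6934.70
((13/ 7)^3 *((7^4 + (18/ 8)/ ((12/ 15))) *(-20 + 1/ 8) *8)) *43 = -105269389.91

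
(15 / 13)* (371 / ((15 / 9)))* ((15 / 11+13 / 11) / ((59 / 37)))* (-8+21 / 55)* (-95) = 27538723044 / 92807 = 296731.10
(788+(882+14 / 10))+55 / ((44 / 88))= 8907 / 5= 1781.40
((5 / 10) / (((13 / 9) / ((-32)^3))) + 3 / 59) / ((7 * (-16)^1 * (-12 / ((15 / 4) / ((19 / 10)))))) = -217496625 / 13057408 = -16.66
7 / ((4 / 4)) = 7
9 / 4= 2.25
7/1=7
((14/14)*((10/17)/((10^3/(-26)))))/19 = -13/16150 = -0.00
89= 89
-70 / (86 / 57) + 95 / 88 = -171475 / 3784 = -45.32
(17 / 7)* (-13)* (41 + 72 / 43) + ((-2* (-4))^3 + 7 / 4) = -1003585 / 1204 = -833.54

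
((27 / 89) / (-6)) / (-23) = 9 / 4094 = 0.00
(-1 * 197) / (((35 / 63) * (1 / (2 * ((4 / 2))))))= -7092 / 5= -1418.40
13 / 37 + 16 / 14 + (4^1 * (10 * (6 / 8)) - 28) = 905 / 259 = 3.49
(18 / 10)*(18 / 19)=162 / 95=1.71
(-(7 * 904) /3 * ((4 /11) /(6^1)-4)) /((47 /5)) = 4113200 /4653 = 883.99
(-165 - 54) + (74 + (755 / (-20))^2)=20481 / 16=1280.06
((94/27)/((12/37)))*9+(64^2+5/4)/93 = 156985/1116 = 140.67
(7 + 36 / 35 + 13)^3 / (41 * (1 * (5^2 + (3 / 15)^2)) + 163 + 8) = 398688256 / 51348815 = 7.76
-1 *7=-7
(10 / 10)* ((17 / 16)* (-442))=-3757 / 8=-469.62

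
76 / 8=19 / 2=9.50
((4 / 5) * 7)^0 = 1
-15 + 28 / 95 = -1397 / 95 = -14.71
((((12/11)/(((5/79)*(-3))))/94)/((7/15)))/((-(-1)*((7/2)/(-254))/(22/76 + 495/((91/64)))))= 13187094276/3981887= 3311.77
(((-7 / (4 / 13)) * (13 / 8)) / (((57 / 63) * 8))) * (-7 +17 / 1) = -124215 / 2432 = -51.08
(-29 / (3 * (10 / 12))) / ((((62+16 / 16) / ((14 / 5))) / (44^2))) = -224576 / 225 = -998.12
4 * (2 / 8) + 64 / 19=83 / 19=4.37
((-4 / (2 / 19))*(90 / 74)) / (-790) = 171 / 2923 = 0.06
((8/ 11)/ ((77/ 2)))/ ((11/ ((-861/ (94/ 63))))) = -61992/ 62557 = -0.99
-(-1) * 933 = 933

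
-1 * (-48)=48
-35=-35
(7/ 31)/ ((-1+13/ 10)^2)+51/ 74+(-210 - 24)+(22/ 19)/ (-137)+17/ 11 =-135531500641/ 591156918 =-229.26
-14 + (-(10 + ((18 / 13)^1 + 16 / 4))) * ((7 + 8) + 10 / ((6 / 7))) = -16546 / 39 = -424.26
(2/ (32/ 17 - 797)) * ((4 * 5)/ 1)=-680/ 13517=-0.05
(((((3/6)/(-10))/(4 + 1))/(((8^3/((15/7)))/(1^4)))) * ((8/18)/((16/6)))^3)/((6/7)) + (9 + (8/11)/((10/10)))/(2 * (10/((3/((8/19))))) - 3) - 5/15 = -27158446201/535265280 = -50.74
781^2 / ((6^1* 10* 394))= 609961 / 23640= 25.80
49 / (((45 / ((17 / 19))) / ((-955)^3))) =-145105913575 / 171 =-848572594.01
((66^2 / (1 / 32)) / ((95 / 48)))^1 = 6690816 / 95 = 70429.64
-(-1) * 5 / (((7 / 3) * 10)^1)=3 / 14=0.21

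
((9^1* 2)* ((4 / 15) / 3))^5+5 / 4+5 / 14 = 1058129 / 87500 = 12.09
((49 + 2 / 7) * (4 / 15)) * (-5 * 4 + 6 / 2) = -1564 / 7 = -223.43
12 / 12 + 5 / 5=2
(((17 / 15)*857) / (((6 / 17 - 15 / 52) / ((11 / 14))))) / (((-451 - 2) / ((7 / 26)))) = -2724403 / 387315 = -7.03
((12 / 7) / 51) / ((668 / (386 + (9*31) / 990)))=42491 / 2186030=0.02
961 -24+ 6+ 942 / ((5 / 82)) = 81959 / 5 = 16391.80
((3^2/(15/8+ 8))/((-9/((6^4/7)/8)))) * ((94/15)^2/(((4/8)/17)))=-43261056/13825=-3129.19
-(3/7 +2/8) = -19/28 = -0.68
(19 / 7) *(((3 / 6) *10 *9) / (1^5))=855 / 7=122.14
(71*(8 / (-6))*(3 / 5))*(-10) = 568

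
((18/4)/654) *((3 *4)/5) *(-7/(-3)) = 21/545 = 0.04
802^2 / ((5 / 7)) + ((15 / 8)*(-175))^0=4502433 / 5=900486.60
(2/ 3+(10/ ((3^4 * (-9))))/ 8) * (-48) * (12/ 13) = -31024/ 1053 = -29.46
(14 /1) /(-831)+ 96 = 79762 /831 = 95.98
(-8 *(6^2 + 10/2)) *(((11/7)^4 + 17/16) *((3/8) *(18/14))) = -304505811/268912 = -1132.36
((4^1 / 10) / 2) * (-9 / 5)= -9 / 25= -0.36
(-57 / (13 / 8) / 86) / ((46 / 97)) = -11058 / 12857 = -0.86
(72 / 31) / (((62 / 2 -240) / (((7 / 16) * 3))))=-189 / 12958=-0.01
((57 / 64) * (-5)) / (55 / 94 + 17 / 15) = -2.59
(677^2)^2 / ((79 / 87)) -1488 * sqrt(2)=18275696084967 / 79 -1488 * sqrt(2)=231337923021.81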